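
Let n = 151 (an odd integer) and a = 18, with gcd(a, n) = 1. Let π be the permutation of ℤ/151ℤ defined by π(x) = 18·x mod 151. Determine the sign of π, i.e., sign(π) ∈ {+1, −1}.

+1

Start at x=144: 144 → 25 → 148 → 97 → 85 → 20 → 58 → … (one orbit).
Cycle lengths of π_18 on ℤ/151ℤ: [75, 75, 1]; 3 cycles in total.
n − c = 151 − 3 = 148; sign = (−1)^148 = +1.
Zolotarev: (18|151) = +1, matching the cycle-count sign.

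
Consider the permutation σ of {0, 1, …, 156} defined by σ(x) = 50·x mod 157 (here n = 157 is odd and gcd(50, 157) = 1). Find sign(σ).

-1

Trace 1: π^k(1) = [1, 50, 145, 28, 144, 135, 156] for k=0..6.
14 cycles of lengths [12, 12, 12, 12, 12, 12, 12, 12, 12, 12, 12, 12, 12, 1].
157 − 14 = 143 transpositions; sign(π) = (−1)^143 = -1.
Zolotarev: (50|157) = -1, matching the cycle-count sign.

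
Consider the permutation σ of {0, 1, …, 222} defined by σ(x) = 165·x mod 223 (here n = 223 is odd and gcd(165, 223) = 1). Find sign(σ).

Orbit of 190 under x↦165x: [190, 130, 42, 17, 129, 100, 221]… (length divides ord_223(165)).
2 cycles of lengths [222, 1].
Σ(ℓ_i−1) = 223−2 = 221; sign = (−1)^221 = -1.
Zolotarev: (165|223) = -1, matching the cycle-count sign.

-1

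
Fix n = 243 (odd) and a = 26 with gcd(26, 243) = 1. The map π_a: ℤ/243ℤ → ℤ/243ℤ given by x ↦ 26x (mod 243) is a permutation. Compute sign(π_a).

-1

Trace 107: π^k(107) = [107, 109, 161, 55, 215, 1, 26] for k=0..6.
32 cycles of lengths [18, 18, 18, 18, 18, 18, 18, 18, 18, 6, 6, 6, 6, 6, 6, 6, 6, 6, 2, 2, 2, 2, 2, 2, 2, 2, 2, 2, 2, 2, 2, 1].
32 cycles on 243: each ℓ→(−1)^(ℓ−1), product (−1)^211 = -1.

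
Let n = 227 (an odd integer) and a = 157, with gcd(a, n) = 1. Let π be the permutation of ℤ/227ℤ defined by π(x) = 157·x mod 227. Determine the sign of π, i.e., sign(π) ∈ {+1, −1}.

-1

Orbit of 164 under x↦157x: [164, 97, 20, 189, 163, 167, 114]… (length divides ord_227(157)).
π_157 has 2 disjoint cycles with lengths [226, 1] on {0,…,226}.
With 2 cycles on 227 points, sign = (−1)^{227−2} = -1.
(157|227)_J = -1 (Zolotarev's lemma cross-check).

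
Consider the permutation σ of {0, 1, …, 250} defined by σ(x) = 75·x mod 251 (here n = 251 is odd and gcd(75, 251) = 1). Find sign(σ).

+1

Orbit of 154 under x↦75x: [154, 4, 49, 161, 27, 17, 20]… (length divides ord_251(75)).
3 cycles of lengths [125, 125, 1].
251 − 3 = 248 transpositions; sign(π) = (−1)^248 = +1.
(75|251)_J = +1 (Zolotarev's lemma cross-check).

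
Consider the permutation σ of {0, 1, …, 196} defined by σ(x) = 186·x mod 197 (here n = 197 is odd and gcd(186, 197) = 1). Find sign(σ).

Orbit of 144 under x↦186x: [144, 189, 88, 17, 10, 87, 28]… (length divides ord_197(186)).
The orbit structure of x ↦ 186x mod 197: 2 orbits of sizes [196, 1].
sign(π) = (−1)^{n − #cycles} = (−1)^{197−2} = (−1)^195 = -1.
(186|197)_J = -1 (Zolotarev's lemma cross-check).

-1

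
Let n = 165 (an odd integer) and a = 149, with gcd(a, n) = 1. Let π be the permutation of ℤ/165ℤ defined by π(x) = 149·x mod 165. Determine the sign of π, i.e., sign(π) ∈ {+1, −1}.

Orbit of 136 under x↦149x: [136, 134, 1, 149, 91, 29, 31]… (length divides ord_165(149)).
The orbit structure of x ↦ 149x mod 165: 23 orbits of sizes [10, 10, 10, 10, 10, 10, 10, 10, 10, 10, 10, 10, 10, 10, 10, 2, 2, 2, 2, 2, 2, 2, 1].
Σ(ℓ_i−1) = 165−23 = 142; sign = (−1)^142 = +1.

+1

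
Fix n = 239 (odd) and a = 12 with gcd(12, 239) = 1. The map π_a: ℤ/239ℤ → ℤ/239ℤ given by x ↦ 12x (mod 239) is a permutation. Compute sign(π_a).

+1

Orbit of 121 under x↦12x: [121, 18, 216, 202, 34, 169, 116]… (length divides ord_239(12)).
Decompose π into cycles: lengths [119, 119, 1] (3 cycles, including the fixed point 0).
Σ(ℓ_i−1) = 239−3 = 236; sign = (−1)^236 = +1.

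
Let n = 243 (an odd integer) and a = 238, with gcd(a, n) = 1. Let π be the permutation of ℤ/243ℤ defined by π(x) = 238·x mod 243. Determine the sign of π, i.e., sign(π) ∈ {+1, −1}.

Orbit of 100 under x↦238x: [100, 229, 70, 136, 49, 241, 10]… (length divides ord_243(238)).
π_238 has 11 disjoint cycles with lengths [81, 81, 27, 27, 9, 9, 3, 3, 1, 1, 1] on {0,…,242}.
243 − 11 = 232 transpositions; sign(π) = (−1)^232 = +1.
The Jacobi symbol (238|243) = +1 (Zolotarev) agrees.

+1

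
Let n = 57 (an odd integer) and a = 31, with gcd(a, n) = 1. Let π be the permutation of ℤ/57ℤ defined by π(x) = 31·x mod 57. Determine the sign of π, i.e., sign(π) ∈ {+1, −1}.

Start at x=1: 1 → 31 → 49 → 37 → 7 → 46 → 1 (one orbit).
12 cycles of lengths [6, 6, 6, 6, 6, 6, 6, 6, 6, 1, 1, 1].
Σ(ℓ_i−1) = 57−12 = 45; sign = (−1)^45 = -1.

-1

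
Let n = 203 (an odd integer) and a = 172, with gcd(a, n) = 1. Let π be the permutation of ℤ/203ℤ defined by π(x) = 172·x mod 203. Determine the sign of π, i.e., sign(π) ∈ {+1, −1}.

Start at x=176: 176 → 25 → 37 → 71 → 32 → 23 → 99 → … (one orbit).
π_172 has 6 disjoint cycles with lengths [84, 84, 28, 3, 3, 1] on {0,…,202}.
Σ(ℓ_i−1) = 203−6 = 197; sign = (−1)^197 = -1.
Check: (172/203) = -1 by Zolotarev.

-1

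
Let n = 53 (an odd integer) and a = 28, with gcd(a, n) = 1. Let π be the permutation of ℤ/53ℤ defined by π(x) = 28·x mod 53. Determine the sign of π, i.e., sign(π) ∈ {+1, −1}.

+1

Start at x=36: 36 → 1 → 28 → 42 → 10 → 15 → 49 → … (one orbit).
Cycle type of π: 13×4 + 1; total 5 cycles.
n − c = 53 − 5 = 48; sign = (−1)^48 = +1.
Via Zolotarev, sign(π_{28}) = (28|53) = +1.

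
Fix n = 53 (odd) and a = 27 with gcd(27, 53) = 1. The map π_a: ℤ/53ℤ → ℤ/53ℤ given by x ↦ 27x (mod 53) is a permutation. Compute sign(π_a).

-1

Orbit of 8 under x↦27x: [8, 4, 2, 1, 27, 40, 20]… (length divides ord_53(27)).
Cycle type of π: 52 + 1; total 2 cycles.
Σ(ℓ_i−1) = 53−2 = 51; sign = (−1)^51 = -1.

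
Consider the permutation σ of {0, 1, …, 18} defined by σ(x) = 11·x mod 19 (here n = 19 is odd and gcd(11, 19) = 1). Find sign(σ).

+1

Trace 7: π^k(7) = [7, 1, 11] for k=0..2.
Decompose π into cycles: lengths [3, 3, 3, 3, 3, 3, 1] (7 cycles, including the fixed point 0).
19 − 7 = 12 transpositions; sign(π) = (−1)^12 = +1.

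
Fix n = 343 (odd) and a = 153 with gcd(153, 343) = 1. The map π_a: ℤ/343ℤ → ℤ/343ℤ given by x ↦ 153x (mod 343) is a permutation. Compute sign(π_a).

Start at x=104: 104 → 134 → 265 → 71 → 230 → 204 → 342 → … (one orbit).
Cycle lengths of π_153 on ℤ/343ℤ: [98, 98, 98, 14, 14, 14, 2, 2, 2, 1]; 10 cycles in total.
sign(π) = (−1)^{n − #cycles} = (−1)^{343−10} = (−1)^333 = -1.
Check: (153/343) = -1 by Zolotarev.

-1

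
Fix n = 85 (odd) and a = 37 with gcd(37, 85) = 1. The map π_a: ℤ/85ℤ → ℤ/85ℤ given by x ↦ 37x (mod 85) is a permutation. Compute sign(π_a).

Start at x=19: 19 → 23 → 1 → 37 → 9 → 78 → 81 → … (one orbit).
Cycle lengths of π_37 on ℤ/85ℤ: [16, 16, 16, 16, 16, 4, 1]; 7 cycles in total.
7 cycles on 85: each ℓ→(−1)^(ℓ−1), product (−1)^78 = +1.
The Jacobi symbol (37|85) = +1 (Zolotarev) agrees.

+1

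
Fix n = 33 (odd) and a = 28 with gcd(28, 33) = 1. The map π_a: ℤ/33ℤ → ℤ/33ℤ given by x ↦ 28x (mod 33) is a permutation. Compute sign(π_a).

Start at x=28: 28 → 25 → 7 → 31 → 10 → 16 → 19 → … (one orbit).
6 cycles of lengths [10, 10, 10, 1, 1, 1].
Σ(ℓ_i−1) = 33−6 = 27; sign = (−1)^27 = -1.

-1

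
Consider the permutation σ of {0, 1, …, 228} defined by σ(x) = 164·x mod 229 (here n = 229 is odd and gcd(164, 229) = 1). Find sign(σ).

-1

Orbit of 61 under x↦164x: [61, 157, 100, 141, 224, 96, 172]… (length divides ord_229(164)).
Cycle type of π: 228 + 1; total 2 cycles.
sign(π) = (−1)^{n − #cycles} = (−1)^{229−2} = (−1)^227 = -1.
Check: (164/229) = -1 by Zolotarev.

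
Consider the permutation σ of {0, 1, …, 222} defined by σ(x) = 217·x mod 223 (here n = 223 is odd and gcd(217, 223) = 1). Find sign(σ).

+1

Start at x=16: 16 → 127 → 130 → 112 → 220 → 18 → 115 → … (one orbit).
Decompose π into cycles: lengths [111, 111, 1] (3 cycles, including the fixed point 0).
Σ(ℓ_i−1) = 223−3 = 220; sign = (−1)^220 = +1.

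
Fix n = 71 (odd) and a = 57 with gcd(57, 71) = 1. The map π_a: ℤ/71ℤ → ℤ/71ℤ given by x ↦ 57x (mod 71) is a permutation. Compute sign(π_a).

+1

Orbit of 1 under x↦57x: [1, 57, 54, 25, 5]… (length divides ord_71(57)).
Cycle lengths of π_57 on ℤ/71ℤ: [5, 5, 5, 5, 5, 5, 5, 5, 5, 5, 5, 5, 5, 5, 1]; 15 cycles in total.
71 − 15 = 56 transpositions; sign(π) = (−1)^56 = +1.
Check: (57/71) = +1 by Zolotarev.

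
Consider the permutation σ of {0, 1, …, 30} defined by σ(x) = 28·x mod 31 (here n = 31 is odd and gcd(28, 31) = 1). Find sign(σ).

+1

Start at x=14: 14 → 20 → 2 → 25 → 18 → 8 → 7 → … (one orbit).
Cycle lengths of π_28 on ℤ/31ℤ: [15, 15, 1]; 3 cycles in total.
n − c = 31 − 3 = 28; sign = (−1)^28 = +1.
Zolotarev: (28|31) = +1, matching the cycle-count sign.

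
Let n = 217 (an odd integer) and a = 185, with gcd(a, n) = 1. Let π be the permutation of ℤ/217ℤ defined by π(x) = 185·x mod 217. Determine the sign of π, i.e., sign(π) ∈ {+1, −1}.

Trace 1: π^k(1) = [1, 185, 156, 216, 32, 61] for k=0..5.
47 cycles of lengths [6, 6, 6, 6, 6, 6, 6, 6, 6, 6, 6, 6, 6, 6, 6, 6, 6, 6, 6, 6, 6, 6, 6, 6, 6, 6, 6, 6, 6, 6, 6, 2, 2, 2, 2, 2, 2, 2, 2, 2, 2, 2, 2, 2, 2, 2, 1].
217 − 47 = 170 transpositions; sign(π) = (−1)^170 = +1.

+1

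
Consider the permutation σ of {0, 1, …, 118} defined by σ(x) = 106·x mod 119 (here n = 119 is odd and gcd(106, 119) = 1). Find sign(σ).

+1

Start at x=50: 50 → 64 → 1 → 106 → 50 (one orbit).
π_106 has 35 disjoint cycles with lengths [4, 4, 4, 4, 4, 4, 4, 4, 4, 4, 4, 4, 4, 4, 4, 4, 4, 4, 4, 4, 4, 4, 4, 4, 4, 4, 4, 4, 1, 1, 1, 1, 1, 1, 1] on {0,…,118}.
119 − 35 = 84 transpositions; sign(π) = (−1)^84 = +1.
Zolotarev: (106|119) = +1, matching the cycle-count sign.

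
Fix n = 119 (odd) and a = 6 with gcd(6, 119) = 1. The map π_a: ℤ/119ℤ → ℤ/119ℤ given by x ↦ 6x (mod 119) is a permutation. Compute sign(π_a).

+1

Start at x=43: 43 → 20 → 1 → 6 → 36 → 97 → 106 → … (one orbit).
The orbit structure of x ↦ 6x mod 119: 11 orbits of sizes [16, 16, 16, 16, 16, 16, 16, 2, 2, 2, 1].
11 cycles on 119: each ℓ→(−1)^(ℓ−1), product (−1)^108 = +1.
(6|119)_J = +1 (Zolotarev's lemma cross-check).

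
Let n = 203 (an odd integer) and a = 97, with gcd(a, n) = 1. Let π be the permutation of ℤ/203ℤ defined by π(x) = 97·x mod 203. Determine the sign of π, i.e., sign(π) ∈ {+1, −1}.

+1

Orbit of 64 under x↦97x: [64, 118, 78, 55, 57, 48, 190]… (length divides ord_203(97)).
11 cycles of lengths [28, 28, 28, 28, 28, 28, 28, 2, 2, 2, 1].
n − c = 203 − 11 = 192; sign = (−1)^192 = +1.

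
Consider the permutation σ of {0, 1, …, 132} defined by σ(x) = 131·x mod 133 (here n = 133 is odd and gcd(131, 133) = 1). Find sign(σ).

Orbit of 100 under x↦131x: [100, 66, 1, 131, 4, 125, 16]… (length divides ord_133(131)).
π_131 has 10 disjoint cycles with lengths [18, 18, 18, 18, 18, 18, 9, 9, 6, 1] on {0,…,132}.
n − c = 133 − 10 = 123; sign = (−1)^123 = -1.

-1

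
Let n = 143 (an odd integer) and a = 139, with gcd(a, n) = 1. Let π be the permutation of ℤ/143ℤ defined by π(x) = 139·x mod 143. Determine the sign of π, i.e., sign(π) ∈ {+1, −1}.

-1

Start at x=87: 87 → 81 → 105 → 9 → 107 → 1 → 139 → … (one orbit).
Decompose π into cycles: lengths [30, 30, 30, 30, 10, 3, 3, 3, 3, 1] (10 cycles, including the fixed point 0).
sign(π) = (−1)^{n − #cycles} = (−1)^{143−10} = (−1)^133 = -1.
Via Zolotarev, sign(π_{139}) = (139|143) = -1.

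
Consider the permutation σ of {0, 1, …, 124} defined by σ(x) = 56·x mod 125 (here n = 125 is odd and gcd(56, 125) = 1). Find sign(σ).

Start at x=66: 66 → 71 → 101 → 31 → 111 → 91 → 96 → … (one orbit).
13 cycles of lengths [25, 25, 25, 25, 5, 5, 5, 5, 1, 1, 1, 1, 1].
Σ(ℓ_i−1) = 125−13 = 112; sign = (−1)^112 = +1.

+1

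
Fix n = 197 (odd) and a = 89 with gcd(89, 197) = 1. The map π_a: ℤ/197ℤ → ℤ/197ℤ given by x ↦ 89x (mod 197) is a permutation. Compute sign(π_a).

-1

Trace 47: π^k(47) = [47, 46, 154, 113, 10, 102, 16] for k=0..6.
2 cycles of lengths [196, 1].
n − c = 197 − 2 = 195; sign = (−1)^195 = -1.
The Jacobi symbol (89|197) = -1 (Zolotarev) agrees.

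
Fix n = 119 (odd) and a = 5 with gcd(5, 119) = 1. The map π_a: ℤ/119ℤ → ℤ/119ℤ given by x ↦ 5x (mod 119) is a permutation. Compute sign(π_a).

Trace 15: π^k(15) = [15, 75, 18, 90, 93, 108, 64] for k=0..6.
Decompose π into cycles: lengths [48, 48, 16, 6, 1] (5 cycles, including the fixed point 0).
sign(π) = (−1)^{n − #cycles} = (−1)^{119−5} = (−1)^114 = +1.
The Jacobi symbol (5|119) = +1 (Zolotarev) agrees.

+1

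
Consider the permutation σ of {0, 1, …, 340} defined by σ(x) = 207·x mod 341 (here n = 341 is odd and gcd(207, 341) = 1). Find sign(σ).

-1

Orbit of 196 under x↦207x: [196, 334, 256, 137, 56, 339, 268]… (length divides ord_341(207)).
π_207 has 14 disjoint cycles with lengths [30, 30, 30, 30, 30, 30, 30, 30, 30, 30, 30, 5, 5, 1] on {0,…,340}.
341 − 14 = 327 transpositions; sign(π) = (−1)^327 = -1.
(207|341)_J = -1 (Zolotarev's lemma cross-check).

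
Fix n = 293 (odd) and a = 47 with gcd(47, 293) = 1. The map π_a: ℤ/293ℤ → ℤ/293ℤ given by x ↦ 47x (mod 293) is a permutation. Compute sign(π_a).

Orbit of 62 under x↦47x: [62, 277, 127, 109, 142, 228, 168]… (length divides ord_293(47)).
Decompose π into cycles: lengths [292, 1] (2 cycles, including the fixed point 0).
n − c = 293 − 2 = 291; sign = (−1)^291 = -1.
The Jacobi symbol (47|293) = -1 (Zolotarev) agrees.

-1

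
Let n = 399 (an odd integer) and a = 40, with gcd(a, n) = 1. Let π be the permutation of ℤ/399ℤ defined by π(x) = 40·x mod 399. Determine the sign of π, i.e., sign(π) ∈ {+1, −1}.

Trace 10: π^k(10) = [10, 1, 40, 4, 160, 16, 241] for k=0..6.
The orbit structure of x ↦ 40x mod 399: 27 orbits of sizes [18, 18, 18, 18, 18, 18, 18, 18, 18, 18, 18, 18, 18, 18, 18, 18, 18, 18, 18, 18, 18, 6, 6, 6, 1, 1, 1].
With 27 cycles on 399 points, sign = (−1)^{399−27} = +1.

+1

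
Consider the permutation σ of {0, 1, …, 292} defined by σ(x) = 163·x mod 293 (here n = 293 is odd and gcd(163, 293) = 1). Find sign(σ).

Start at x=275: 275 → 289 → 227 → 83 → 51 → 109 → 187 → … (one orbit).
Cycle type of π: 292 + 1; total 2 cycles.
With 2 cycles on 293 points, sign = (−1)^{293−2} = -1.

-1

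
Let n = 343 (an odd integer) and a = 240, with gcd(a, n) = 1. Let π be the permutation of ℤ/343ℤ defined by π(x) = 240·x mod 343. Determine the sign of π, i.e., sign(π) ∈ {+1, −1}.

+1

Trace 85: π^k(85) = [85, 163, 18, 204, 254, 249, 78] for k=0..6.
Cycle lengths of π_240 on ℤ/343ℤ: [147, 147, 21, 21, 3, 3, 1]; 7 cycles in total.
n − c = 343 − 7 = 336; sign = (−1)^336 = +1.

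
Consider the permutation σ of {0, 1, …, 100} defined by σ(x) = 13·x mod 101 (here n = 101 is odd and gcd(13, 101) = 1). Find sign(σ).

+1

Start at x=70: 70 → 1 → 13 → 68 → 76 → 79 → 17 → … (one orbit).
Decompose π into cycles: lengths [50, 50, 1] (3 cycles, including the fixed point 0).
Σ(ℓ_i−1) = 101−3 = 98; sign = (−1)^98 = +1.
(13|101)_J = +1 (Zolotarev's lemma cross-check).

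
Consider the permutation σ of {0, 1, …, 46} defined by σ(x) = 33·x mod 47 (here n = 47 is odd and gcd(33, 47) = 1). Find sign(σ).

-1

Start at x=32: 32 → 22 → 21 → 35 → 27 → 45 → 28 → … (one orbit).
Cycle lengths of π_33 on ℤ/47ℤ: [46, 1]; 2 cycles in total.
47 − 2 = 45 transpositions; sign(π) = (−1)^45 = -1.
Zolotarev: (33|47) = -1, matching the cycle-count sign.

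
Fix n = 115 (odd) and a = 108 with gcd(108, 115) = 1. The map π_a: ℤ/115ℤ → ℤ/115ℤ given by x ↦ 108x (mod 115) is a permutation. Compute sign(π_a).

-1

Start at x=73: 73 → 64 → 12 → 31 → 13 → 24 → 62 → … (one orbit).
π_108 has 6 disjoint cycles with lengths [44, 44, 11, 11, 4, 1] on {0,…,114}.
Σ(ℓ_i−1) = 115−6 = 109; sign = (−1)^109 = -1.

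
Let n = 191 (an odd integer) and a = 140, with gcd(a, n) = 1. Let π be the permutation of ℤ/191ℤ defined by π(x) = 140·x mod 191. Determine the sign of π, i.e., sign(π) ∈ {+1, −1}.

-1

Trace 167: π^k(167) = [167, 78, 33, 36, 74, 46, 137] for k=0..6.
Cycle lengths of π_140 on ℤ/191ℤ: [190, 1]; 2 cycles in total.
191 − 2 = 189 transpositions; sign(π) = (−1)^189 = -1.
Via Zolotarev, sign(π_{140}) = (140|191) = -1.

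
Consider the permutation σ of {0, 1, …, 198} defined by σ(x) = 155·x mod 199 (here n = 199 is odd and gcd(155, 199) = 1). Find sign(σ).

Orbit of 161 under x↦155x: [161, 80, 62, 58, 35, 52, 100]… (length divides ord_199(155)).
Cycle lengths of π_155 on ℤ/199ℤ: [99, 99, 1]; 3 cycles in total.
199 − 3 = 196 transpositions; sign(π) = (−1)^196 = +1.
Zolotarev: (155|199) = +1, matching the cycle-count sign.

+1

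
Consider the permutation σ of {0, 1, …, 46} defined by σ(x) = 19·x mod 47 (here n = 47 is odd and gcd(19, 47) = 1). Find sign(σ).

-1

Start at x=27: 27 → 43 → 18 → 13 → 12 → 40 → 8 → … (one orbit).
2 cycles of lengths [46, 1].
n − c = 47 − 2 = 45; sign = (−1)^45 = -1.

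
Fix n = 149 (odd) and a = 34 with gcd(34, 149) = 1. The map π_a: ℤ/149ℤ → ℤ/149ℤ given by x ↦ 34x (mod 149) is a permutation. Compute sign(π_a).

Trace 38: π^k(38) = [38, 100, 122, 125, 78, 119, 23] for k=0..6.
2 cycles of lengths [148, 1].
2 cycles on 149: each ℓ→(−1)^(ℓ−1), product (−1)^147 = -1.

-1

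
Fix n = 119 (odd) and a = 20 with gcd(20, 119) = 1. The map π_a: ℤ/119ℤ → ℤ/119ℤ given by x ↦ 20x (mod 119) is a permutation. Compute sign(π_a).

Trace 50: π^k(50) = [50, 48, 8, 41, 106, 97, 36] for k=0..6.
Decompose π into cycles: lengths [16, 16, 16, 16, 16, 16, 16, 2, 2, 2, 1] (11 cycles, including the fixed point 0).
Σ(ℓ_i−1) = 119−11 = 108; sign = (−1)^108 = +1.
Via Zolotarev, sign(π_{20}) = (20|119) = +1.

+1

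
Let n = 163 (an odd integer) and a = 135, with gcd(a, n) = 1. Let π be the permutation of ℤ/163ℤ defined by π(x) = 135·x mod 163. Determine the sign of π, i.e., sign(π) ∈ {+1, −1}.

Start at x=40: 40 → 21 → 64 → 1 → 135 → 132 → 53 → … (one orbit).
The orbit structure of x ↦ 135x mod 163: 7 orbits of sizes [27, 27, 27, 27, 27, 27, 1].
n − c = 163 − 7 = 156; sign = (−1)^156 = +1.
Check: (135/163) = +1 by Zolotarev.

+1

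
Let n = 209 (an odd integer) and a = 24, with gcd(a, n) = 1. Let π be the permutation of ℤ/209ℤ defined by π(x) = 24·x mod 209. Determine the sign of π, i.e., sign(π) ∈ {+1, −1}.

-1

Orbit of 83 under x↦24x: [83, 111, 156, 191, 195, 82, 87]… (length divides ord_209(24)).
π_24 has 6 disjoint cycles with lengths [90, 90, 10, 9, 9, 1] on {0,…,208}.
n − c = 209 − 6 = 203; sign = (−1)^203 = -1.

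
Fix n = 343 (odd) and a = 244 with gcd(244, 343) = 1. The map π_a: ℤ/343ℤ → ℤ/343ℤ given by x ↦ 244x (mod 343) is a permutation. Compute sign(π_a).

-1

Start at x=246: 246 → 342 → 99 → 146 → 295 → 293 → 148 → … (one orbit).
Decompose π into cycles: lengths [14, 14, 14, 14, 14, 14, 14, 14, 14, 14, 14, 14, 14, 14, 14, 14, 14, 14, 14, 14, 14, 2, 2, 2, 2, 2, 2, 2, 2, 2, 2, 2, 2, 2, 2, 2, 2, 2, 2, 2, 2, 2, 2, 2, 2, 1] (46 cycles, including the fixed point 0).
sign(π) = (−1)^{n − #cycles} = (−1)^{343−46} = (−1)^297 = -1.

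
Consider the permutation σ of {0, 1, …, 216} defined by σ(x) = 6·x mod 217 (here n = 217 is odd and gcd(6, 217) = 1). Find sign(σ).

+1

Start at x=181: 181 → 1 → 6 → 36 → 216 → 211 → 181 (one orbit).
Cycle type of π: 6×35 + 2×3 + 1; total 39 cycles.
Σ(ℓ_i−1) = 217−39 = 178; sign = (−1)^178 = +1.
Via Zolotarev, sign(π_{6}) = (6|217) = +1.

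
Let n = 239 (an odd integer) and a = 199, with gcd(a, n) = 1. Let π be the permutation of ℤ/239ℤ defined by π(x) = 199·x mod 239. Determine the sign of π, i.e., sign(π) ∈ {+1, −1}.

-1

Orbit of 216 under x↦199x: [216, 203, 6, 238, 40, 73, 187]… (length divides ord_239(199)).
The orbit structure of x ↦ 199x mod 239: 8 orbits of sizes [34, 34, 34, 34, 34, 34, 34, 1].
239 − 8 = 231 transpositions; sign(π) = (−1)^231 = -1.
Via Zolotarev, sign(π_{199}) = (199|239) = -1.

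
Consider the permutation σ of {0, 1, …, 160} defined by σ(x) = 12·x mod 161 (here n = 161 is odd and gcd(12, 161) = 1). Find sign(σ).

-1

Trace 31: π^k(31) = [31, 50, 117, 116, 104, 121, 3] for k=0..6.
Cycle lengths of π_12 on ℤ/161ℤ: [66, 66, 11, 11, 6, 1]; 6 cycles in total.
sign(π) = (−1)^{n − #cycles} = (−1)^{161−6} = (−1)^155 = -1.
(12|161)_J = -1 (Zolotarev's lemma cross-check).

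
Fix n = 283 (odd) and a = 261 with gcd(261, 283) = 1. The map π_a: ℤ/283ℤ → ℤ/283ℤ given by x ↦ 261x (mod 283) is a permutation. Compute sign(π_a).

+1

Orbit of 25 under x↦261x: [25, 16, 214, 103, 281, 44, 164]… (length divides ord_283(261)).
Decompose π into cycles: lengths [141, 141, 1] (3 cycles, including the fixed point 0).
n − c = 283 − 3 = 280; sign = (−1)^280 = +1.
(261|283)_J = +1 (Zolotarev's lemma cross-check).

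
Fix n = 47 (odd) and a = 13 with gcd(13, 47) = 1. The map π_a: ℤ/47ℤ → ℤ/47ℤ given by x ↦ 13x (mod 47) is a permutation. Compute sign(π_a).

Orbit of 6 under x↦13x: [6, 31, 27, 22, 4, 5, 18]… (length divides ord_47(13)).
Decompose π into cycles: lengths [46, 1] (2 cycles, including the fixed point 0).
With 2 cycles on 47 points, sign = (−1)^{47−2} = -1.

-1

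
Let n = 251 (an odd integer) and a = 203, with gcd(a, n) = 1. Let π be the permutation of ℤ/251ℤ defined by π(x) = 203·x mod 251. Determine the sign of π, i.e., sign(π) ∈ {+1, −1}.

Start at x=232: 232 → 159 → 149 → 127 → 179 → 193 → 23 → … (one orbit).
2 cycles of lengths [250, 1].
With 2 cycles on 251 points, sign = (−1)^{251−2} = -1.

-1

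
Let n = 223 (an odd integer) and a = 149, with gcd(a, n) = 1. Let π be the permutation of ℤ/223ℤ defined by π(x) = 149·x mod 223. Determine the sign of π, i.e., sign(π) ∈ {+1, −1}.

Orbit of 28 under x↦149x: [28, 158, 127, 191, 138, 46, 164]… (length divides ord_223(149)).
2 cycles of lengths [222, 1].
223 − 2 = 221 transpositions; sign(π) = (−1)^221 = -1.

-1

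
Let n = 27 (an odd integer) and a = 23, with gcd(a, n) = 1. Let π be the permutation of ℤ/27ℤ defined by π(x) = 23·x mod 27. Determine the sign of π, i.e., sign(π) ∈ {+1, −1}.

Orbit of 25 under x↦23x: [25, 8, 22, 20, 1, 23, 16]… (length divides ord_27(23)).
Decompose π into cycles: lengths [18, 6, 2, 1] (4 cycles, including the fixed point 0).
With 4 cycles on 27 points, sign = (−1)^{27−4} = -1.
(23|27)_J = -1 (Zolotarev's lemma cross-check).

-1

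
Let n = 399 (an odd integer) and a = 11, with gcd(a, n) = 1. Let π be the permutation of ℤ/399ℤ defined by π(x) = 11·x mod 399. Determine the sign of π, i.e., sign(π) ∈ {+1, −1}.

-1

Start at x=11: 11 → 121 → 134 → 277 → 254 → 1 → 11 (one orbit).
Cycle type of π: 6×44 + 3×44 + 2 + 1; total 90 cycles.
90 cycles on 399: each ℓ→(−1)^(ℓ−1), product (−1)^309 = -1.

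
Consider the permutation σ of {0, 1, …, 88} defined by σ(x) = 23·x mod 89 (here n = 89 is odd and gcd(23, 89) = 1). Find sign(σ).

Orbit of 25 under x↦23x: [25, 41, 53, 62, 2, 46, 79]… (length divides ord_89(23)).
Cycle lengths of π_23 on ℤ/89ℤ: [88, 1]; 2 cycles in total.
89 − 2 = 87 transpositions; sign(π) = (−1)^87 = -1.
Check: (23/89) = -1 by Zolotarev.

-1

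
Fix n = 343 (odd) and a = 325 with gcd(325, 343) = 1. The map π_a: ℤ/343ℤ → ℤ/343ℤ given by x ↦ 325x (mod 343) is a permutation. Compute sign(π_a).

-1

Orbit of 1 under x↦325x: [1, 325, 324, 342, 18, 19]… (length divides ord_343(325)).
Cycle type of π: 6×57 + 1; total 58 cycles.
With 58 cycles on 343 points, sign = (−1)^{343−58} = -1.
The Jacobi symbol (325|343) = -1 (Zolotarev) agrees.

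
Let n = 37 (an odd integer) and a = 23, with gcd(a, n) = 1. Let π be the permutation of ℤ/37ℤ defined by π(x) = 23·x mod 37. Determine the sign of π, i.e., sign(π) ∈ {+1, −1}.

-1

Orbit of 36 under x↦23x: [36, 14, 26, 6, 27, 29, 1]… (length divides ord_37(23)).
Cycle type of π: 12×3 + 1; total 4 cycles.
37 − 4 = 33 transpositions; sign(π) = (−1)^33 = -1.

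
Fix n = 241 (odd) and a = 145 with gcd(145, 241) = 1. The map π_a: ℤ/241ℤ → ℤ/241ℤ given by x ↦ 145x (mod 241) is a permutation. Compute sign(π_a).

Orbit of 151 under x↦145x: [151, 205, 82, 81, 177, 119, 144]… (length divides ord_241(145)).
The orbit structure of x ↦ 145x mod 241: 5 orbits of sizes [60, 60, 60, 60, 1].
With 5 cycles on 241 points, sign = (−1)^{241−5} = +1.

+1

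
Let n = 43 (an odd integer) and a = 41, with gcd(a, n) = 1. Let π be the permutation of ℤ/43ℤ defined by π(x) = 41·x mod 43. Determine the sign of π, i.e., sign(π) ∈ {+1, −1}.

+1

Trace 16: π^k(16) = [16, 11, 21, 1, 41, 4, 35] for k=0..6.
Cycle lengths of π_41 on ℤ/43ℤ: [7, 7, 7, 7, 7, 7, 1]; 7 cycles in total.
n − c = 43 − 7 = 36; sign = (−1)^36 = +1.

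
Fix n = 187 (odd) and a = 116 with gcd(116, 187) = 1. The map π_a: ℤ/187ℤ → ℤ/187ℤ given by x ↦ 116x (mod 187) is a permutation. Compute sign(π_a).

+1

Trace 40: π^k(40) = [40, 152, 54, 93, 129, 4, 90] for k=0..6.
π_116 has 5 disjoint cycles with lengths [80, 80, 16, 10, 1] on {0,…,186}.
Σ(ℓ_i−1) = 187−5 = 182; sign = (−1)^182 = +1.
Zolotarev: (116|187) = +1, matching the cycle-count sign.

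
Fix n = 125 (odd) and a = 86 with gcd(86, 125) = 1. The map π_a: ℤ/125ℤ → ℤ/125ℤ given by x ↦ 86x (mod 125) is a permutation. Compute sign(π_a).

Start at x=21: 21 → 56 → 66 → 51 → 11 → 71 → 106 → … (one orbit).
13 cycles of lengths [25, 25, 25, 25, 5, 5, 5, 5, 1, 1, 1, 1, 1].
Σ(ℓ_i−1) = 125−13 = 112; sign = (−1)^112 = +1.

+1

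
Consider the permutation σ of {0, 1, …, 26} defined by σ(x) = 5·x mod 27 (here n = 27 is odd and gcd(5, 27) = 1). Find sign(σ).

-1

Orbit of 17 under x↦5x: [17, 4, 20, 19, 14, 16, 26]… (length divides ord_27(5)).
4 cycles of lengths [18, 6, 2, 1].
27 − 4 = 23 transpositions; sign(π) = (−1)^23 = -1.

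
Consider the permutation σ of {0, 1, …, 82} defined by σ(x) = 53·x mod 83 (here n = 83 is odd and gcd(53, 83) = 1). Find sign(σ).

-1

Orbit of 79 under x↦53x: [79, 37, 52, 17, 71, 28, 73]… (length divides ord_83(53)).
Decompose π into cycles: lengths [82, 1] (2 cycles, including the fixed point 0).
Σ(ℓ_i−1) = 83−2 = 81; sign = (−1)^81 = -1.
(53|83)_J = -1 (Zolotarev's lemma cross-check).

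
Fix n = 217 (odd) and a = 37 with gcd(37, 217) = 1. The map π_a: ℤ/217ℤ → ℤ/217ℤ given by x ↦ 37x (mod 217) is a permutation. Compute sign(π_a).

-1

Orbit of 67 under x↦37x: [67, 92, 149, 88, 1, 37]… (length divides ord_217(37)).
Decompose π into cycles: lengths [6, 6, 6, 6, 6, 6, 6, 6, 6, 6, 6, 6, 6, 6, 6, 6, 6, 6, 6, 6, 6, 6, 6, 6, 6, 6, 6, 6, 6, 6, 6, 6, 6, 6, 6, 3, 3, 1] (38 cycles, including the fixed point 0).
n − c = 217 − 38 = 179; sign = (−1)^179 = -1.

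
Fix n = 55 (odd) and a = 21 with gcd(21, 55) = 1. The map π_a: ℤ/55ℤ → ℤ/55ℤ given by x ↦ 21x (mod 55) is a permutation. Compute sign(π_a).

-1

Start at x=1: 1 → 21 → 1 (one orbit).
The orbit structure of x ↦ 21x mod 55: 30 orbits of sizes [2, 2, 2, 2, 2, 2, 2, 2, 2, 2, 2, 2, 2, 2, 2, 2, 2, 2, 2, 2, 2, 2, 2, 2, 2, 1, 1, 1, 1, 1].
Σ(ℓ_i−1) = 55−30 = 25; sign = (−1)^25 = -1.
The Jacobi symbol (21|55) = -1 (Zolotarev) agrees.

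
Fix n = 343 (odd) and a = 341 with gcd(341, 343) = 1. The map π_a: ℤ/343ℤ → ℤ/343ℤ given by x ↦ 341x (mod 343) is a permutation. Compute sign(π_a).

-1

Trace 36: π^k(36) = [36, 271, 144, 55, 233, 220, 246] for k=0..6.
The orbit structure of x ↦ 341x mod 343: 4 orbits of sizes [294, 42, 6, 1].
Σ(ℓ_i−1) = 343−4 = 339; sign = (−1)^339 = -1.
(341|343)_J = -1 (Zolotarev's lemma cross-check).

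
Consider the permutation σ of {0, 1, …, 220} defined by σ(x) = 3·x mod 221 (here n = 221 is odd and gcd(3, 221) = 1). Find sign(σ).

Orbit of 29 under x↦3x: [29, 87, 40, 120, 139, 196, 146]… (length divides ord_221(3)).
Decompose π into cycles: lengths [48, 48, 48, 48, 16, 3, 3, 3, 3, 1] (10 cycles, including the fixed point 0).
10 cycles on 221: each ℓ→(−1)^(ℓ−1), product (−1)^211 = -1.
Zolotarev: (3|221) = -1, matching the cycle-count sign.

-1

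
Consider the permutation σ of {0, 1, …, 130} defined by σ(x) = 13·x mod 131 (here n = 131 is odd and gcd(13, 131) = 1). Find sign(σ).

+1

Start at x=44: 44 → 48 → 100 → 121 → 1 → 13 → 38 → … (one orbit).
Cycle lengths of π_13 on ℤ/131ℤ: [65, 65, 1]; 3 cycles in total.
sign(π) = (−1)^{n − #cycles} = (−1)^{131−3} = (−1)^128 = +1.
Zolotarev: (13|131) = +1, matching the cycle-count sign.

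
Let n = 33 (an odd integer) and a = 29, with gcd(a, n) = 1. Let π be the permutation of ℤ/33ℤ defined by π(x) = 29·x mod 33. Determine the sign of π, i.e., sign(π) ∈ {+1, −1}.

Start at x=2: 2 → 25 → 32 → 4 → 17 → 31 → 8 → … (one orbit).
Decompose π into cycles: lengths [10, 10, 10, 2, 1] (5 cycles, including the fixed point 0).
n − c = 33 − 5 = 28; sign = (−1)^28 = +1.

+1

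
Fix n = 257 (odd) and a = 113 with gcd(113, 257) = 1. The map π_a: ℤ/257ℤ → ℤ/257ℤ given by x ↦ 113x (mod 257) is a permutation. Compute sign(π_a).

+1

Start at x=18: 18 → 235 → 84 → 240 → 135 → 92 → 116 → … (one orbit).
Cycle type of π: 128×2 + 1; total 3 cycles.
With 3 cycles on 257 points, sign = (−1)^{257−3} = +1.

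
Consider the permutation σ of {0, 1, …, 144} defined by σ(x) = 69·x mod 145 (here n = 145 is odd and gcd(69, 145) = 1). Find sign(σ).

Orbit of 44 under x↦69x: [44, 136, 104, 71, 114, 36, 19]… (length divides ord_145(69)).
π_69 has 8 disjoint cycles with lengths [28, 28, 28, 28, 28, 2, 2, 1] on {0,…,144}.
8 cycles on 145: each ℓ→(−1)^(ℓ−1), product (−1)^137 = -1.

-1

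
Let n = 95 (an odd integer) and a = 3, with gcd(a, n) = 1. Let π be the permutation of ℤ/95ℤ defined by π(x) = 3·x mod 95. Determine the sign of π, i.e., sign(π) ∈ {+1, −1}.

+1

Start at x=26: 26 → 78 → 44 → 37 → 16 → 48 → 49 → … (one orbit).
The orbit structure of x ↦ 3x mod 95: 5 orbits of sizes [36, 36, 18, 4, 1].
Σ(ℓ_i−1) = 95−5 = 90; sign = (−1)^90 = +1.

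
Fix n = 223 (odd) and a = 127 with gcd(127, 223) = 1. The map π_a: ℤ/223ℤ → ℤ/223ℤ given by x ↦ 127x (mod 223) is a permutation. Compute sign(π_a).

+1

Orbit of 16 under x↦127x: [16, 25, 53, 41, 78, 94, 119]… (length divides ord_223(127)).
Cycle lengths of π_127 on ℤ/223ℤ: [111, 111, 1]; 3 cycles in total.
sign(π) = (−1)^{n − #cycles} = (−1)^{223−3} = (−1)^220 = +1.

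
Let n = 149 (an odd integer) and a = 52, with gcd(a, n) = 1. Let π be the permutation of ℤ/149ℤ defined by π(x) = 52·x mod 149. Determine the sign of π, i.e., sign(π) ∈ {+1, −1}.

-1

Trace 30: π^k(30) = [30, 70, 64, 50, 67, 57, 133] for k=0..6.
Cycle lengths of π_52 on ℤ/149ℤ: [148, 1]; 2 cycles in total.
2 cycles on 149: each ℓ→(−1)^(ℓ−1), product (−1)^147 = -1.
Check: (52/149) = -1 by Zolotarev.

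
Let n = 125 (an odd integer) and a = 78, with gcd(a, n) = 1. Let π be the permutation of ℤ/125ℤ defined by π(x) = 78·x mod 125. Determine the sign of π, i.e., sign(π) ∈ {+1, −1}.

Start at x=21: 21 → 13 → 14 → 92 → 51 → 103 → 34 → … (one orbit).
π_78 has 4 disjoint cycles with lengths [100, 20, 4, 1] on {0,…,124}.
With 4 cycles on 125 points, sign = (−1)^{125−4} = -1.

-1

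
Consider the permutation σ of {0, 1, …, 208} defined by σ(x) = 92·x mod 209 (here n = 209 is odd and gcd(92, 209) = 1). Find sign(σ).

Start at x=111: 111 → 180 → 49 → 119 → 80 → 45 → 169 → … (one orbit).
Cycle type of π: 45×4 + 9×2 + 5×2 + 1; total 9 cycles.
9 cycles on 209: each ℓ→(−1)^(ℓ−1), product (−1)^200 = +1.

+1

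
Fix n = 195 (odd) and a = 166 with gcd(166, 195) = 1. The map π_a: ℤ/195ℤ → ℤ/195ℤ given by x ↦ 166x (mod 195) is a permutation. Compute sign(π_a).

Orbit of 166 under x↦166x: [166, 61, 181, 16, 121, 1]… (length divides ord_195(166)).
45 cycles of lengths [6, 6, 6, 6, 6, 6, 6, 6, 6, 6, 6, 6, 6, 6, 6, 6, 6, 6, 6, 6, 6, 6, 6, 6, 6, 6, 6, 6, 6, 6, 1, 1, 1, 1, 1, 1, 1, 1, 1, 1, 1, 1, 1, 1, 1].
Σ(ℓ_i−1) = 195−45 = 150; sign = (−1)^150 = +1.
Check: (166/195) = +1 by Zolotarev.

+1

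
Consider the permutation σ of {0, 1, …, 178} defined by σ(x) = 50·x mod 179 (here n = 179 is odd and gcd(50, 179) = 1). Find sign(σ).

Start at x=160: 160 → 124 → 114 → 151 → 32 → 168 → 166 → … (one orbit).
Decompose π into cycles: lengths [178, 1] (2 cycles, including the fixed point 0).
With 2 cycles on 179 points, sign = (−1)^{179−2} = -1.
(50|179)_J = -1 (Zolotarev's lemma cross-check).

-1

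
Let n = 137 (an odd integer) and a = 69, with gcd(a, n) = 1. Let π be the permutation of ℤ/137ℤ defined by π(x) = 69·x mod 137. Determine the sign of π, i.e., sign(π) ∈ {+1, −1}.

+1

Trace 120: π^k(120) = [120, 60, 30, 15, 76, 38, 19] for k=0..6.
π_69 has 3 disjoint cycles with lengths [68, 68, 1] on {0,…,136}.
137 − 3 = 134 transpositions; sign(π) = (−1)^134 = +1.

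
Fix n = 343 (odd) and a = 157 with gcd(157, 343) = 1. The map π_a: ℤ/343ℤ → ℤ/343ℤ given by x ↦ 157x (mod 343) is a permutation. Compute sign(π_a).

Orbit of 265 under x↦157x: [265, 102, 236, 8, 227, 310, 307]… (length divides ord_343(157)).
Decompose π into cycles: lengths [294, 42, 6, 1] (4 cycles, including the fixed point 0).
sign(π) = (−1)^{n − #cycles} = (−1)^{343−4} = (−1)^339 = -1.
Via Zolotarev, sign(π_{157}) = (157|343) = -1.

-1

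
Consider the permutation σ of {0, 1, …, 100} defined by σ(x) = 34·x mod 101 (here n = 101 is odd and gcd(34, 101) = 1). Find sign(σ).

-1

Start at x=25: 25 → 42 → 14 → 72 → 24 → 8 → 70 → … (one orbit).
π_34 has 2 disjoint cycles with lengths [100, 1] on {0,…,100}.
101 − 2 = 99 transpositions; sign(π) = (−1)^99 = -1.
(34|101)_J = -1 (Zolotarev's lemma cross-check).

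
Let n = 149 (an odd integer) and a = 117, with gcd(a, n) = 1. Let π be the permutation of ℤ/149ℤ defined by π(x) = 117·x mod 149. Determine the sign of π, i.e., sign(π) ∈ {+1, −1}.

-1

Trace 66: π^k(66) = [66, 123, 87, 47, 135, 1, 117] for k=0..6.
2 cycles of lengths [148, 1].
149 − 2 = 147 transpositions; sign(π) = (−1)^147 = -1.
(117|149)_J = -1 (Zolotarev's lemma cross-check).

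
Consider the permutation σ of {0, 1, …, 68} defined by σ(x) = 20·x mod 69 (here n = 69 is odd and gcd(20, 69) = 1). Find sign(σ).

Start at x=5: 5 → 31 → 68 → 49 → 14 → 4 → 11 → … (one orbit).
The orbit structure of x ↦ 20x mod 69: 5 orbits of sizes [22, 22, 22, 2, 1].
With 5 cycles on 69 points, sign = (−1)^{69−5} = +1.
The Jacobi symbol (20|69) = +1 (Zolotarev) agrees.

+1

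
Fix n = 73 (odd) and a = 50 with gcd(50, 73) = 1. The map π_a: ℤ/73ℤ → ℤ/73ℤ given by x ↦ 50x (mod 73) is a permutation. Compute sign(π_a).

+1

Orbit of 1 under x↦50x: [1, 50, 18, 24, 32, 67, 65]… (length divides ord_73(50)).
Cycle lengths of π_50 on ℤ/73ℤ: [36, 36, 1]; 3 cycles in total.
73 − 3 = 70 transpositions; sign(π) = (−1)^70 = +1.
Check: (50/73) = +1 by Zolotarev.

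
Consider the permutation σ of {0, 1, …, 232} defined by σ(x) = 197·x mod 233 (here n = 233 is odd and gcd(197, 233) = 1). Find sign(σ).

+1

Orbit of 204 under x↦197x: [204, 112, 162, 226, 19, 15, 159]… (length divides ord_233(197)).
π_197 has 3 disjoint cycles with lengths [116, 116, 1] on {0,…,232}.
n − c = 233 − 3 = 230; sign = (−1)^230 = +1.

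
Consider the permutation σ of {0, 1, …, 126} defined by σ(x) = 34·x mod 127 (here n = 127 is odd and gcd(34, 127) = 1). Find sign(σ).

+1

Trace 11: π^k(11) = [11, 120, 16, 36, 81, 87, 37] for k=0..6.
Decompose π into cycles: lengths [63, 63, 1] (3 cycles, including the fixed point 0).
3 cycles on 127: each ℓ→(−1)^(ℓ−1), product (−1)^124 = +1.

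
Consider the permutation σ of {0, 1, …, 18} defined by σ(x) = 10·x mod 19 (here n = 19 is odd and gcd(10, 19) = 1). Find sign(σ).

Orbit of 3 under x↦10x: [3, 11, 15, 17, 18, 9, 14]… (length divides ord_19(10)).
π_10 has 2 disjoint cycles with lengths [18, 1] on {0,…,18}.
With 2 cycles on 19 points, sign = (−1)^{19−2} = -1.
The Jacobi symbol (10|19) = -1 (Zolotarev) agrees.

-1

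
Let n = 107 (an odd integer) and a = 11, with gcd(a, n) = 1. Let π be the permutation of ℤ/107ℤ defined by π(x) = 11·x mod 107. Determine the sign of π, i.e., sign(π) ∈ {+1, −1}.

Orbit of 85 under x↦11x: [85, 79, 13, 36, 75, 76, 87]… (length divides ord_107(11)).
Decompose π into cycles: lengths [53, 53, 1] (3 cycles, including the fixed point 0).
n − c = 107 − 3 = 104; sign = (−1)^104 = +1.
(11|107)_J = +1 (Zolotarev's lemma cross-check).

+1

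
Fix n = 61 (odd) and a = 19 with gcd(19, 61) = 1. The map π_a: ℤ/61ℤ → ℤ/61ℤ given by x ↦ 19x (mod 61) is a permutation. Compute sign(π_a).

+1

Orbit of 20 under x↦19x: [20, 14, 22, 52, 12, 45, 1]… (length divides ord_61(19)).
π_19 has 3 disjoint cycles with lengths [30, 30, 1] on {0,…,60}.
n − c = 61 − 3 = 58; sign = (−1)^58 = +1.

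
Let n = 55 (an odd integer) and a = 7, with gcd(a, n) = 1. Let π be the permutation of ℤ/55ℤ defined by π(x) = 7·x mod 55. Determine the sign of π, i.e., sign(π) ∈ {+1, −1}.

+1

Start at x=4: 4 → 28 → 31 → 52 → 34 → 18 → 16 → … (one orbit).
Decompose π into cycles: lengths [20, 20, 10, 4, 1] (5 cycles, including the fixed point 0).
With 5 cycles on 55 points, sign = (−1)^{55−5} = +1.
Zolotarev: (7|55) = +1, matching the cycle-count sign.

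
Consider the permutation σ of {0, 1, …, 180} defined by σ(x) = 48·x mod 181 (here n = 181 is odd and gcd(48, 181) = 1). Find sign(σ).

+1

Trace 132: π^k(132) = [132, 1, 48] for k=0..2.
The orbit structure of x ↦ 48x mod 181: 61 orbits of sizes [3, 3, 3, 3, 3, 3, 3, 3, 3, 3, 3, 3, 3, 3, 3, 3, 3, 3, 3, 3, 3, 3, 3, 3, 3, 3, 3, 3, 3, 3, 3, 3, 3, 3, 3, 3, 3, 3, 3, 3, 3, 3, 3, 3, 3, 3, 3, 3, 3, 3, 3, 3, 3, 3, 3, 3, 3, 3, 3, 3, 1].
Σ(ℓ_i−1) = 181−61 = 120; sign = (−1)^120 = +1.
Check: (48/181) = +1 by Zolotarev.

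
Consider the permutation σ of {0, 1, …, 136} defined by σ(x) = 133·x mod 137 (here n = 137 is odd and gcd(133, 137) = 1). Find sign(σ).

+1

Orbit of 1 under x↦133x: [1, 133, 16, 73, 119, 72, 123]… (length divides ord_137(133)).
9 cycles of lengths [17, 17, 17, 17, 17, 17, 17, 17, 1].
sign(π) = (−1)^{n − #cycles} = (−1)^{137−9} = (−1)^128 = +1.
Zolotarev: (133|137) = +1, matching the cycle-count sign.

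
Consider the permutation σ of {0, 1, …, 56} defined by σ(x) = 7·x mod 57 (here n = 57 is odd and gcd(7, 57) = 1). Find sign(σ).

+1

Trace 49: π^k(49) = [49, 1, 7] for k=0..2.
Decompose π into cycles: lengths [3, 3, 3, 3, 3, 3, 3, 3, 3, 3, 3, 3, 3, 3, 3, 3, 3, 3, 1, 1, 1] (21 cycles, including the fixed point 0).
sign(π) = (−1)^{n − #cycles} = (−1)^{57−21} = (−1)^36 = +1.
Zolotarev: (7|57) = +1, matching the cycle-count sign.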